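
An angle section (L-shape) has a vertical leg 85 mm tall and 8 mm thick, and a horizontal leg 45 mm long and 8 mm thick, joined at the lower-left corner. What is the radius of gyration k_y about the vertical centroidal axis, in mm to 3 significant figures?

Treat the section as a set of non-overlapping primitives; coordinates are from the bounding-box lower-left.
Vertical leg: 8 × 85, A = 680 mm², x = 4 mm, Ī = 3626.7 mm⁴.
Horizontal leg (remainder): 37 × 8, A = 296 mm², x = 26.5 mm, Ī = 33 769 mm⁴.
Centroid: x̄ = ΣA·x / ΣA = 10.824 mm.
Transfer each piece to the vertical centroidal axis using Ī + A·d² with d = x − 10.824:
  vertical leg: d = -6.8238 mm → contributes +35 290 mm⁴
  horizontal leg (remainder): d = 15.676 mm → contributes +106 509 mm⁴
Total I = 141 799 mm⁴.
Radius of gyration: k = √(I/A) = √(141 799 / 976) = 12.053 mm.

k_y ≈ 12.1 mm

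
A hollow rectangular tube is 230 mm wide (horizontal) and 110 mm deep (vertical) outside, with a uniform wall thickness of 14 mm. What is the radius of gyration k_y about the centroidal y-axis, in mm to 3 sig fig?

k_y ≈ 79.5 mm

Split into non-overlapping primitives; take the origin at the lower-left of the bounding box.
Outer rectangle: 230 × 110, A = 25 300 mm², x = 115 mm, Ī = 111 530 833 mm⁴.
Inner void (subtracted): 202 × 82, A = 16 564 mm², x = 115 mm, Ī = 56 323 121 mm⁴.
By symmetry the centroid is at mid-width, x̄ = 115 mm.
All pieces are centred on the centroidal y-axis, so I = ΣĪ (holes subtracted) = 55 207 712 mm⁴.
Radius of gyration: k = √(I/A) = √(55 207 712 / 8 736) = 79.496 mm.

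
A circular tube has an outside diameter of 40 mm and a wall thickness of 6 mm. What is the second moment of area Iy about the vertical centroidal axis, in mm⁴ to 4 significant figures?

Iy ≈ 9.549 × 10⁴ mm⁴

Treat the section as a set of non-overlapping primitives; coordinates are from the bounding-box lower-left.
Outer circle: ⌀40, A = 1256.64 mm², x = 20 mm, Ī = 125 664 mm⁴.
Bore (subtracted): ⌀28, A = 615.752 mm², x = 20 mm, Ī = 30171.9 mm⁴.
By symmetry the centroid is at mid-width, x̄ = 20 mm.
All pieces are centred on the vertical centroidal axis, so I = ΣĪ (holes subtracted) = 95491.9 mm⁴.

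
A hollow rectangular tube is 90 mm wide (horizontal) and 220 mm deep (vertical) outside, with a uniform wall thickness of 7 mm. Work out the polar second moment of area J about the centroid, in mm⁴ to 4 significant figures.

Decompose the section into non-overlapping parts with the origin at the bottom-left of its bounding rectangle.
Outer rectangle: 90 × 220, A = 19 800 mm², y = 110 mm, Ī = 79 860 000 mm⁴.
Inner void (subtracted): 76 × 206, A = 15 656 mm², y = 110 mm, Ī = 55 364 835 mm⁴.
By symmetry the centroid is at mid-height, ȳ = 110 mm.
All pieces are centred on the centroidal x-axis, so I = ΣĪ (holes subtracted) = 24 495 165 mm⁴.
Repeating about the centroidal y-axis gives I_y = 5 829 245 mm⁴.
Polar second moment: J = I_x + I_y = 30 324 411 mm⁴.

J ≈ 3.032 × 10⁷ mm⁴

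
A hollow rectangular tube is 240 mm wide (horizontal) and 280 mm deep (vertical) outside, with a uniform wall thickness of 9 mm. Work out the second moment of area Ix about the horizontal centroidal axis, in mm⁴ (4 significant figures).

Ix ≈ 1.063 × 10⁸ mm⁴

Treat the section as a set of non-overlapping primitives; coordinates are from the bounding-box lower-left.
Outer rectangle: 240 × 280, A = 67 200 mm², y = 140 mm, Ī = 439 040 000 mm⁴.
Inner void (subtracted): 222 × 262, A = 58 164 mm², y = 140 mm, Ī = 332 717 468 mm⁴.
By symmetry the centroid is at mid-height, ȳ = 140 mm.
All pieces are centred on the horizontal centroidal axis, so I = ΣĪ (holes subtracted) = 106 322 532 mm⁴.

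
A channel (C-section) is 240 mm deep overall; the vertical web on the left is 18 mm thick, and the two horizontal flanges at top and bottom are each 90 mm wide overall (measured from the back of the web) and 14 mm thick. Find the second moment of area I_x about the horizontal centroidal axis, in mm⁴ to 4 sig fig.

Decompose the section into non-overlapping parts with the origin at the bottom-left of its bounding rectangle.
Web: 18 × 240, A = 4 320 mm², y = 120 mm, Ī = 20 736 000 mm⁴.
Top flange (beyond web): 72 × 14, A = 1 008 mm², y = 233 mm, Ī = 16 464 mm⁴.
Bottom flange (beyond web): 72 × 14, A = 1 008 mm², y = 7 mm, Ī = 16 464 mm⁴.
By symmetry the centroid is at mid-height, ȳ = 120 mm.
Transfer each piece to the horizontal centroidal axis using Ī + A·d² with d = y − 120:
  web: d = 0 mm → contributes +20 736 000 mm⁴
  top flange (beyond web): d = 113 mm → contributes +12 887 616 mm⁴
  bottom flange (beyond web): d = -113 mm → contributes +12 887 616 mm⁴
Total I = 46 511 232 mm⁴.

I_x ≈ 4.651 × 10⁷ mm⁴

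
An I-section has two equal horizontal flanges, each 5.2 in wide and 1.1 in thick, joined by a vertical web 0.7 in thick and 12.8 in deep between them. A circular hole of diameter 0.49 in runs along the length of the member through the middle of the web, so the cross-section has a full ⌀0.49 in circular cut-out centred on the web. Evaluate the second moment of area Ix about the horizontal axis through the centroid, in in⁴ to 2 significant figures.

Treat the section as a set of non-overlapping primitives; coordinates are from the bounding-box lower-left.
Bottom flange: 5.2 × 1.1, A = 5.72 in², y = 0.55 in, Ī = 0.5768 in⁴.
Web: 0.7 × 12.8, A = 8.96 in², y = 7.5 in, Ī = 122.3 in⁴.
Top flange: 5.2 × 1.1, A = 5.72 in², y = 14.45 in, Ī = 0.5768 in⁴.
Hole (subtracted): ⌀0.49, A = 0.1886 in², y = 7.5 in, Ī = 0.00283 in⁴.
By symmetry the centroid is at mid-height, ȳ = 7.5 in.
Transfer each piece to the horizontal axis through the centroid using Ī + A·d² with d = y − 7.5:
  bottom flange: d = -6.95 in → contributes +276.9 in⁴
  web: d = 0 in → contributes +122.3 in⁴
  top flange: d = 6.95 in → contributes +276.9 in⁴
  hole: d = 0 in → contributes −0.00283 in⁴
Total I = 676.1 in⁴.

Ix ≈ 680 in⁴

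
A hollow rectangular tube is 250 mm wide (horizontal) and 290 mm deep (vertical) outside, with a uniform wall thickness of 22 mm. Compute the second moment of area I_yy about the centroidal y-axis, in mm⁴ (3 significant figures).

Break the section into simple shapes (no overlaps), measuring from the bottom-left corner of the bounding box.
Outer rectangle: 250 × 290, A = 72 500 mm², x = 125 mm, Ī = 377 604 167 mm⁴.
Inner void (subtracted): 206 × 246, A = 50 676 mm², x = 125 mm, Ī = 179 207 228 mm⁴.
By symmetry the centroid is at mid-width, x̄ = 125 mm.
All pieces are centred on the centroidal y-axis, so I = ΣĪ (holes subtracted) = 198 396 939 mm⁴.

I_yy ≈ 1.98 × 10⁸ mm⁴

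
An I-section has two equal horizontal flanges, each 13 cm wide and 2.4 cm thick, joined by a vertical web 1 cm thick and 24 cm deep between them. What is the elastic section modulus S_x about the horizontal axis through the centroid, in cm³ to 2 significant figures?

Decompose the section into non-overlapping parts with the origin at the bottom-left of its bounding rectangle.
Bottom flange: 13 × 2.4, A = 31.2 cm², y = 1.2 cm, Ī = 14.98 cm⁴.
Web: 1 × 24, A = 24 cm², y = 14.4 cm, Ī = 1 152 cm⁴.
Top flange: 13 × 2.4, A = 31.2 cm², y = 27.6 cm, Ī = 14.98 cm⁴.
By symmetry the centroid is at mid-height, ȳ = 14.4 cm.
Transfer each piece to the horizontal axis through the centroid using Ī + A·d² with d = y − 14.4:
  bottom flange: d = -13.2 cm → contributes +5 451 cm⁴
  web: d = 0 cm → contributes +1 152 cm⁴
  top flange: d = 13.2 cm → contributes +5 451 cm⁴
Total I = 12 055 cm⁴.
Extreme fibre distance c = 14.4 cm; S = I/c = 837.1 cm³.

S_x ≈ 840 cm³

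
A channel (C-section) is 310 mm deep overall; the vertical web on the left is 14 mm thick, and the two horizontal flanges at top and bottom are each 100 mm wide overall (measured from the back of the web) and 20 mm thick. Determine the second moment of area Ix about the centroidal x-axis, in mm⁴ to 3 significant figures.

Ix ≈ 1.07 × 10⁸ mm⁴

Treat the section as a set of non-overlapping primitives; coordinates are from the bounding-box lower-left.
Web: 14 × 310, A = 4 340 mm², y = 155 mm, Ī = 34 756 167 mm⁴.
Top flange (beyond web): 86 × 20, A = 1 720 mm², y = 300 mm, Ī = 57 333 mm⁴.
Bottom flange (beyond web): 86 × 20, A = 1 720 mm², y = 10 mm, Ī = 57 333 mm⁴.
By symmetry the centroid is at mid-height, ȳ = 155 mm.
Transfer each piece to the centroidal x-axis using Ī + A·d² with d = y − 155:
  web: d = 0 mm → contributes +34 756 167 mm⁴
  top flange (beyond web): d = 145 mm → contributes +36 220 333 mm⁴
  bottom flange (beyond web): d = -145 mm → contributes +36 220 333 mm⁴
Total I = 107 196 833 mm⁴.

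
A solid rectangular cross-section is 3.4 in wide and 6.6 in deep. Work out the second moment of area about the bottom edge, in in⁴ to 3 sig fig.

I_base ≈ 326 in⁴

The section: 3.4 × 6.6, A = 22.44 in², y = 3.3 in, Ī = 81.457 in⁴.
Transfer it to the base of the section using Ī + A·d² with d = y − 0:
  the section: d = 3.3 in → contributes +325.83 in⁴
Total I = 325.83 in⁴.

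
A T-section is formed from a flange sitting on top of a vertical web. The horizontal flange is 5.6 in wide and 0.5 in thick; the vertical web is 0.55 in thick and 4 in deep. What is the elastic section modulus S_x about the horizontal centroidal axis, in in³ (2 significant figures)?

Treat the section as a set of non-overlapping primitives; coordinates are from the bounding-box lower-left.
Flange: 5.6 × 0.5, A = 2.8 in², y = 4.25 in, Ī = 0.05833 in⁴.
Web: 0.55 × 4, A = 2.2 in², y = 2 in, Ī = 2.933 in⁴.
Centroid: ȳ = ΣA·y / ΣA = 3.26 in.
Transfer each piece to the horizontal centroidal axis using Ī + A·d² with d = y − 3.26:
  flange: d = 0.99 in → contributes +2.803 in⁴
  web: d = -1.26 in → contributes +6.426 in⁴
Total I = 9.229 in⁴.
Extreme fibre distance c = 3.26 in; S = I/c = 2.831 in³.

S_x ≈ 2.8 in³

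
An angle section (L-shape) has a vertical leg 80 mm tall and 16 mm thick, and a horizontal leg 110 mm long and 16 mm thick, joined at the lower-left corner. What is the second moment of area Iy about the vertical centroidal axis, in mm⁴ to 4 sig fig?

Iy ≈ 3.227 × 10⁶ mm⁴

Split into non-overlapping primitives; take the origin at the lower-left of the bounding box.
Vertical leg: 16 × 80, A = 1 280 mm², x = 8 mm, Ī = 27306.7 mm⁴.
Horizontal leg (remainder): 94 × 16, A = 1 504 mm², x = 63 mm, Ī = 1 107 445 mm⁴.
Centroid: x̄ = ΣA·x / ΣA = 37.7126 mm.
Transfer each piece to the vertical centroidal axis using Ī + A·d² with d = x − 37.7126:
  vertical leg: d = -29.7126 mm → contributes +1 157 343 mm⁴
  horizontal leg (remainder): d = 25.2874 mm → contributes +2 069 179 mm⁴
Total I = 3 226 522 mm⁴.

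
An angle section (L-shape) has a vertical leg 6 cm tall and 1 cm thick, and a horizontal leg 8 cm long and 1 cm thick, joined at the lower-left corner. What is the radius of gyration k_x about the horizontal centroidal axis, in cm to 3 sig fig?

Break the section into simple shapes (no overlaps), measuring from the bottom-left corner of the bounding box.
Vertical leg: 1 × 6, A = 6 cm², y = 3 cm, Ī = 18 cm⁴.
Horizontal leg (remainder): 7 × 1, A = 7 cm², y = 0.5 cm, Ī = 0.58333 cm⁴.
Centroid: ȳ = ΣA·y / ΣA = 1.6538 cm.
Transfer each piece to the horizontal centroidal axis using Ī + A·d² with d = y − 1.6538:
  vertical leg: d = 1.3462 cm → contributes +28.873 cm⁴
  horizontal leg (remainder): d = -1.1538 cm → contributes +9.9029 cm⁴
Total I = 38.776 cm⁴.
Radius of gyration: k = √(I/A) = √(38.776 / 13) = 1.7271 cm.

k_x ≈ 1.73 cm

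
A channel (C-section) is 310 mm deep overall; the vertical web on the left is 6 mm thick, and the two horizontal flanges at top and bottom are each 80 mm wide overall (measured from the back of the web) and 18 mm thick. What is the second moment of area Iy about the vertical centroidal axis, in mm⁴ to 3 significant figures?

Iy ≈ 2.97 × 10⁶ mm⁴

Treat the section as a set of non-overlapping primitives; coordinates are from the bounding-box lower-left.
Web: 6 × 310, A = 1 860 mm², x = 3 mm, Ī = 5 580 mm⁴.
Top flange (beyond web): 74 × 18, A = 1 332 mm², x = 43 mm, Ī = 607 836 mm⁴.
Bottom flange (beyond web): 74 × 18, A = 1 332 mm², x = 43 mm, Ī = 607 836 mm⁴.
Centroid: x̄ = ΣA·x / ΣA = 26.554 mm.
Transfer each piece to the vertical centroidal axis using Ī + A·d² with d = x − 26.554:
  web: d = -23.554 mm → contributes +1 037 524 mm⁴
  top flange (beyond web): d = 16.446 mm → contributes +968 087 mm⁴
  bottom flange (beyond web): d = 16.446 mm → contributes +968 087 mm⁴
Total I = 2 973 698 mm⁴.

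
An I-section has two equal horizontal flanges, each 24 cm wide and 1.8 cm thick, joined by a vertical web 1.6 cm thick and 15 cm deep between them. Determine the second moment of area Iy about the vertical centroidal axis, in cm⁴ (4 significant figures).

Iy ≈ 4152 cm⁴

Split into non-overlapping primitives; take the origin at the lower-left of the bounding box.
Bottom flange: 24 × 1.8, A = 43.2 cm², x = 12 cm, Ī = 2073.6 cm⁴.
Web: 1.6 × 15, A = 24 cm², x = 12 cm, Ī = 5.12 cm⁴.
Top flange: 24 × 1.8, A = 43.2 cm², x = 12 cm, Ī = 2073.6 cm⁴.
By symmetry the centroid is at mid-width, x̄ = 12 cm.
All pieces are centred on the vertical centroidal axis, so I = ΣĪ = 4152.32 cm⁴.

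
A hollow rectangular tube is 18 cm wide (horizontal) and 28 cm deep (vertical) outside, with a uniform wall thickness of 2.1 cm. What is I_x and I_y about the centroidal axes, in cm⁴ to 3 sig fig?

Treat the section as a set of non-overlapping primitives; coordinates are from the bounding-box lower-left.
Outer rectangle: 18 × 28, A = 504 cm², y = 14 cm, Ī = 32 928 cm⁴.
Inner void (subtracted): 13.8 × 23.8, A = 328.44 cm², y = 14 cm, Ī = 15 503 cm⁴.
By symmetry the centroid is at mid-height, ȳ = 14 cm.
All pieces are centred on the centroidal x-axis, so I = ΣĪ (holes subtracted) = 17 425 cm⁴.
Repeating about the centroidal y-axis gives I_y = 8395.7 cm⁴.

I_x ≈ 1.74 × 10⁴ cm⁴, I_y ≈ 8400 cm⁴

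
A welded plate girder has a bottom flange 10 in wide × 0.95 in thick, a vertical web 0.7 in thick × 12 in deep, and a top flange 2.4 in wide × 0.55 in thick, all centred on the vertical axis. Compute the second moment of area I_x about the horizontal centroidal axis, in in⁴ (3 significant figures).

Treat the section as a set of non-overlapping primitives; coordinates are from the bounding-box lower-left.
Bottom plate: 10 × 0.95, A = 9.5 in², y = 0.475 in, Ī = 0.71448 in⁴.
Web plate: 0.7 × 12, A = 8.4 in², y = 6.95 in, Ī = 100.8 in⁴.
Top plate: 2.4 × 0.55, A = 1.32 in², y = 13.225 in, Ī = 0.033275 in⁴.
Centroid: ȳ = ΣA·y / ΣA = 4.1805 in.
Transfer each piece to the horizontal centroidal axis using Ī + A·d² with d = y − 4.1805:
  bottom plate: d = -3.7055 in → contributes +131.16 in⁴
  web plate: d = 2.7695 in → contributes +165.23 in⁴
  top plate: d = 9.0445 in → contributes +108.01 in⁴
Total I = 404.4 in⁴.

I_x ≈ 404 in⁴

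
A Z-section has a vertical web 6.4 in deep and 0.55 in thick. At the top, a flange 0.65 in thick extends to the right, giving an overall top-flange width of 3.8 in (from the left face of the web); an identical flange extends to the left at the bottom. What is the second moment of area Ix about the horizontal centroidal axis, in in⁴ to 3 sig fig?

Ix ≈ 47.1 in⁴

Treat the section as a set of non-overlapping primitives; coordinates are from the bounding-box lower-left.
Web: 0.55 × 6.4, A = 3.52 in², y = 3.2 in, Ī = 12.015 in⁴.
Top flange (beyond web): 3.25 × 0.65, A = 2.1125 in², y = 6.075 in, Ī = 0.074378 in⁴.
Bottom flange (beyond web): 3.25 × 0.65, A = 2.1125 in², y = 0.325 in, Ī = 0.074378 in⁴.
Centroid: ȳ = ΣA·y / ΣA = 3.2 in.
Transfer each piece to the horizontal centroidal axis using Ī + A·d² with d = y − 3.2:
  web: d = 0 in → contributes +12.015 in⁴
  top flange (beyond web): d = 2.875 in → contributes +17.536 in⁴
  bottom flange (beyond web): d = -2.875 in → contributes +17.536 in⁴
Total I = 47.086 in⁴.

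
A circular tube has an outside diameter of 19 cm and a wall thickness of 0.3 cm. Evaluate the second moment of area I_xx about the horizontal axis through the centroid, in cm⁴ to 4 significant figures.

Split into non-overlapping primitives; take the origin at the lower-left of the bounding box.
Outer circle: ⌀19, A = 283.529 cm², y = 9.5 cm, Ī = 6397.12 cm⁴.
Bore (subtracted): ⌀18.4, A = 265.904 cm², y = 9.5 cm, Ī = 5626.54 cm⁴.
By symmetry the centroid is at mid-height, ȳ = 9.5 cm.
All pieces are centred on the horizontal axis through the centroid, so I = ΣĪ (holes subtracted) = 770.58 cm⁴.

I_xx ≈ 770.6 cm⁴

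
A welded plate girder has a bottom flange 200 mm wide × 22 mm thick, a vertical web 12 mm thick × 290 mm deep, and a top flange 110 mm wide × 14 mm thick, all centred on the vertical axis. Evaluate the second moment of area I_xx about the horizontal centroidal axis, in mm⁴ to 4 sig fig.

I_xx ≈ 1.455 × 10⁸ mm⁴

Decompose the section into non-overlapping parts with the origin at the bottom-left of its bounding rectangle.
Bottom plate: 200 × 22, A = 4 400 mm², y = 11 mm, Ī = 177 467 mm⁴.
Web plate: 12 × 290, A = 3 480 mm², y = 167 mm, Ī = 24 389 000 mm⁴.
Top plate: 110 × 14, A = 1 540 mm², y = 319 mm, Ī = 25153.3 mm⁴.
Centroid: ȳ = ΣA·y / ΣA = 118.983 mm.
Transfer each piece to the horizontal centroidal axis using Ī + A·d² with d = y − 118.983:
  bottom plate: d = -107.983 mm → contributes +51 482 925 mm⁴
  web plate: d = 48.017 mm → contributes +32 412 595 mm⁴
  top plate: d = 200.017 mm → contributes +61 635 617 mm⁴
Total I = 145 531 137 mm⁴.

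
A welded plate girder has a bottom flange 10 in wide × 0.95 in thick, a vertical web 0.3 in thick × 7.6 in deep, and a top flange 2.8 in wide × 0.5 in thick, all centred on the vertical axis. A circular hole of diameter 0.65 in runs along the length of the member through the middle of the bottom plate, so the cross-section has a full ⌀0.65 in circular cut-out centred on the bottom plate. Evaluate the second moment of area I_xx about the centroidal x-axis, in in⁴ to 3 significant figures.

I_xx ≈ 115 in⁴

Decompose the section into non-overlapping parts with the origin at the bottom-left of its bounding rectangle.
Bottom plate: 10 × 0.95, A = 9.5 in², y = 0.475 in, Ī = 0.71448 in⁴.
Web plate: 0.3 × 7.6, A = 2.28 in², y = 4.75 in, Ī = 10.974 in⁴.
Top plate: 2.8 × 0.5, A = 1.4 in², y = 8.8 in, Ī = 0.029167 in⁴.
Hole (subtracted): ⌀0.65, A = 0.33183 in², y = 0.475 in, Ī = 0.0087624 in⁴.
Centroid: ȳ = ΣA·y / ΣA = 2.1408 in.
Transfer each piece to the centroidal x-axis using Ī + A·d² with d = y − 2.1408:
  bottom plate: d = -1.6658 in → contributes +27.075 in⁴
  web plate: d = 2.6092 in → contributes +26.497 in⁴
  top plate: d = 6.6592 in → contributes +62.113 in⁴
  hole: d = -1.6658 in → contributes −0.92951 in⁴
Total I = 114.75 in⁴.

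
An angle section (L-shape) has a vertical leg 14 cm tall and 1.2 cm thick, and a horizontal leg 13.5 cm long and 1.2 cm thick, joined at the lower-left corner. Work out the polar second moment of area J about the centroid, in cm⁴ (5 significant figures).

Decompose the section into non-overlapping parts with the origin at the bottom-left of its bounding rectangle.
Vertical leg: 1.2 × 14, A = 16.8 cm², y = 7 cm, Ī = 274.4 cm⁴.
Horizontal leg (remainder): 12.3 × 1.2, A = 14.76 cm², y = 0.6 cm, Ī = 1.7712 cm⁴.
Centroid: ȳ = ΣA·y / ΣA = 4.006844 cm.
Transfer each piece to the centroidal x-axis using Ī + A·d² with d = y − 4.006844:
  vertical leg: d = 2.993156 cm → contributes +424.9109 cm⁴
  horizontal leg (remainder): d = -3.406844 cm → contributes +173.0844 cm⁴
Total I = 597.9953 cm⁴.
For the y-axis: x̄ = 3.756844 cm.
Repeating about the centroidal y-axis gives I_y = 546.0888 cm⁴.
Polar second moment: J = I_x + I_y = 1144.084 cm⁴.

J ≈ 1144.1 cm⁴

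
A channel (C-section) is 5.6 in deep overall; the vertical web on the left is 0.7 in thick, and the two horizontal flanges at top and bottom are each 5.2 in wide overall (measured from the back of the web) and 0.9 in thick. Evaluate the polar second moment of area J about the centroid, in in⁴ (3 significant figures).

Split into non-overlapping primitives; take the origin at the lower-left of the bounding box.
Web: 0.7 × 5.6, A = 3.92 in², y = 2.8 in, Ī = 10.244 in⁴.
Top flange (beyond web): 4.5 × 0.9, A = 4.05 in², y = 5.15 in, Ī = 0.27338 in⁴.
Bottom flange (beyond web): 4.5 × 0.9, A = 4.05 in², y = 0.45 in, Ī = 0.27338 in⁴.
By symmetry the centroid is at mid-height, ȳ = 2.8 in.
Transfer each piece to the centroidal x-axis using Ī + A·d² with d = y − 2.8:
  web: d = 0 in → contributes +10.244 in⁴
  top flange (beyond web): d = 2.35 in → contributes +22.64 in⁴
  bottom flange (beyond web): d = -2.35 in → contributes +22.64 in⁴
Total I = 55.523 in⁴.
For the y-axis: x̄ = 2.1021 in.
Repeating about the centroidal y-axis gives I_y = 31.686 in⁴.
Polar second moment: J = I_x + I_y = 87.209 in⁴.

J ≈ 87.2 in⁴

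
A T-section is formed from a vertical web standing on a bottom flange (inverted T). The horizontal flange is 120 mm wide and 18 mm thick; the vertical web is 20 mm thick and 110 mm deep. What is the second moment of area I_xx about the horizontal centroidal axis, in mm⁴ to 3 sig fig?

I_xx ≈ 6.74 × 10⁶ mm⁴

Decompose the section into non-overlapping parts with the origin at the bottom-left of its bounding rectangle.
Flange: 120 × 18, A = 2 160 mm², y = 9 mm, Ī = 58 320 mm⁴.
Web: 20 × 110, A = 2 200 mm², y = 73 mm, Ī = 2 218 333 mm⁴.
Centroid: ȳ = ΣA·y / ΣA = 41.294 mm.
Transfer each piece to the horizontal centroidal axis using Ī + A·d² with d = y − 41.294:
  flange: d = -32.294 mm → contributes +2 310 930 mm⁴
  web: d = 31.706 mm → contributes +4 429 987 mm⁴
Total I = 6 740 918 mm⁴.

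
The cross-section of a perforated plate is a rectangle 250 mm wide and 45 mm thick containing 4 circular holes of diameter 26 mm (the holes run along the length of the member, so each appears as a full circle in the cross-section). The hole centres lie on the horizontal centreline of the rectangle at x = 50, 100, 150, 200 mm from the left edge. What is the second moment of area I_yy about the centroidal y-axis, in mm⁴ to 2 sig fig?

Decompose the section into non-overlapping parts with the origin at the bottom-left of its bounding rectangle.
Plate: 250 × 45, A = 11 250 mm², x = 125 mm, Ī = 58 593 750 mm⁴.
Hole 1 (subtracted): ⌀26, A = 530.9 mm², x = 50 mm, Ī = 22 432 mm⁴.
Hole 2 (subtracted): ⌀26, A = 530.9 mm², x = 100 mm, Ī = 22 432 mm⁴.
Hole 3 (subtracted): ⌀26, A = 530.9 mm², x = 150 mm, Ī = 22 432 mm⁴.
Hole 4 (subtracted): ⌀26, A = 530.9 mm², x = 200 mm, Ī = 22 432 mm⁴.
By symmetry the centroid is at mid-width, x̄ = 125 mm.
Transfer each piece to the centroidal y-axis using Ī + A·d² with d = x − 125:
  plate: d = 0 mm → contributes +58 593 750 mm⁴
  hole 1: d = -75 mm → contributes −3 008 908 mm⁴
  hole 2: d = -25 mm → contributes −354 262 mm⁴
  hole 3: d = 25 mm → contributes −354 262 mm⁴
  hole 4: d = 75 mm → contributes −3 008 908 mm⁴
Total I = 51 867 408 mm⁴.

I_yy ≈ 5.2 × 10⁷ mm⁴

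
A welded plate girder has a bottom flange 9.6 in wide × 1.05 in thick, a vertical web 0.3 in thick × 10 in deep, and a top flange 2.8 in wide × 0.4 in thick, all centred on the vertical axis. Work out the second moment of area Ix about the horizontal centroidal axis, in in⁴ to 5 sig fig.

Split into non-overlapping primitives; take the origin at the lower-left of the bounding box.
Bottom plate: 9.6 × 1.05, A = 10.08 in², y = 0.525 in, Ī = 0.9261 in⁴.
Web plate: 0.3 × 10, A = 3 in², y = 6.05 in, Ī = 25 in⁴.
Top plate: 2.8 × 0.4, A = 1.12 in², y = 11.25 in, Ī = 0.01493333 in⁴.
Centroid: ȳ = ΣA·y / ΣA = 2.538169 in.
Transfer each piece to the horizontal centroidal axis using Ī + A·d² with d = y − 2.538169:
  bottom plate: d = -2.013169 in → contributes +41.77882 in⁴
  web plate: d = 3.511831 in → contributes +61.99887 in⁴
  top plate: d = 8.711831 in → contributes +85.01845 in⁴
Total I = 188.7961 in⁴.

Ix ≈ 188.80 in⁴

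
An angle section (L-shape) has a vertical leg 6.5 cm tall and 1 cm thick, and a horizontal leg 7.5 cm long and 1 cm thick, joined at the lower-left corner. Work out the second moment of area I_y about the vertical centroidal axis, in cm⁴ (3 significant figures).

I_y ≈ 69.1 cm⁴

Break the section into simple shapes (no overlaps), measuring from the bottom-left corner of the bounding box.
Vertical leg: 1 × 6.5, A = 6.5 cm², x = 0.5 cm, Ī = 0.54167 cm⁴.
Horizontal leg (remainder): 6.5 × 1, A = 6.5 cm², x = 4.25 cm, Ī = 22.885 cm⁴.
Centroid: x̄ = ΣA·x / ΣA = 2.375 cm.
Transfer each piece to the vertical centroidal axis using Ī + A·d² with d = x − 2.375:
  vertical leg: d = -1.875 cm → contributes +23.393 cm⁴
  horizontal leg (remainder): d = 1.875 cm → contributes +45.737 cm⁴
Total I = 69.13 cm⁴.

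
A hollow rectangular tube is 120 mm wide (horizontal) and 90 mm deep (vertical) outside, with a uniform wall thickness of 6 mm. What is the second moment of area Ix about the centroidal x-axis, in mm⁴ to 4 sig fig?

Decompose the section into non-overlapping parts with the origin at the bottom-left of its bounding rectangle.
Outer rectangle: 120 × 90, A = 10 800 mm², y = 45 mm, Ī = 7 290 000 mm⁴.
Inner void (subtracted): 108 × 78, A = 8 424 mm², y = 45 mm, Ī = 4 270 968 mm⁴.
By symmetry the centroid is at mid-height, ȳ = 45 mm.
All pieces are centred on the centroidal x-axis, so I = ΣĪ (holes subtracted) = 3 019 032 mm⁴.

Ix ≈ 3.019 × 10⁶ mm⁴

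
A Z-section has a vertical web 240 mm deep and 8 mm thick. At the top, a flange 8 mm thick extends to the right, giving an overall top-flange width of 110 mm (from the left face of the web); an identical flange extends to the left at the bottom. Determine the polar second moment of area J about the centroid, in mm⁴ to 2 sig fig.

J ≈ 3.8 × 10⁷ mm⁴

Treat the section as a set of non-overlapping primitives; coordinates are from the bounding-box lower-left.
Web: 8 × 240, A = 1 920 mm², y = 120 mm, Ī = 9 216 000 mm⁴.
Top flange (beyond web): 102 × 8, A = 816 mm², y = 236 mm, Ī = 4 352 mm⁴.
Bottom flange (beyond web): 102 × 8, A = 816 mm², y = 4 mm, Ī = 4 352 mm⁴.
Centroid: ȳ = ΣA·y / ΣA = 120 mm.
Transfer each piece to the centroidal x-axis using Ī + A·d² with d = y − 120:
  web: d = 0 mm → contributes +9 216 000 mm⁴
  top flange (beyond web): d = 116 mm → contributes +10 984 448 mm⁴
  bottom flange (beyond web): d = -116 mm → contributes +10 984 448 mm⁴
Total I = 31 184 896 mm⁴.
For the y-axis: x̄ = 106 mm.
Repeating about the centroidal y-axis gives I_y = 6 361 984 mm⁴.
Polar second moment: J = I_x + I_y = 37 546 880 mm⁴.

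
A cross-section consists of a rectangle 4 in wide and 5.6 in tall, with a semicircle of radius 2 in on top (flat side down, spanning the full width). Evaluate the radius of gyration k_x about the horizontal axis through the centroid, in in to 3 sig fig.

k_x ≈ 2.09 in

Treat the section as a set of non-overlapping primitives; coordinates are from the bounding-box lower-left.
Rectangular body: 4 × 5.6, A = 22.4 in², y = 2.8 in, Ī = 58.539 in⁴.
Semicircular cap: semicircle r = 2, A = 6.2832 in², y = 6.4488 in, Ī = 1.7561 in⁴.
Centroid: ȳ = ΣA·y / ΣA = 3.5993 in.
Transfer each piece to the horizontal axis through the centroid using Ī + A·d² with d = y − 3.5993:
  rectangular body: d = -0.79929 in → contributes +72.849 in⁴
  semicircular cap: d = 2.8495 in → contributes +52.775 in⁴
Total I = 125.62 in⁴.
Radius of gyration: k = √(I/A) = √(125.62 / 28.683) = 2.0928 in.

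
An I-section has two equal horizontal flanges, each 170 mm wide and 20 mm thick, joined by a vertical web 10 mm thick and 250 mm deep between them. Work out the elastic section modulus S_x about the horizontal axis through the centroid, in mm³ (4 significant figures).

Decompose the section into non-overlapping parts with the origin at the bottom-left of its bounding rectangle.
Bottom flange: 170 × 20, A = 3 400 mm², y = 10 mm, Ī = 113 333 mm⁴.
Web: 10 × 250, A = 2 500 mm², y = 145 mm, Ī = 13 020 833 mm⁴.
Top flange: 170 × 20, A = 3 400 mm², y = 280 mm, Ī = 113 333 mm⁴.
By symmetry the centroid is at mid-height, ȳ = 145 mm.
Transfer each piece to the horizontal axis through the centroid using Ī + A·d² with d = y − 145:
  bottom flange: d = -135 mm → contributes +62 078 333 mm⁴
  web: d = 0 mm → contributes +13 020 833 mm⁴
  top flange: d = 135 mm → contributes +62 078 333 mm⁴
Total I = 137 177 500 mm⁴.
Extreme fibre distance c = 145 mm; S = I/c = 946 052 mm³.

S_x ≈ 9.461 × 10⁵ mm³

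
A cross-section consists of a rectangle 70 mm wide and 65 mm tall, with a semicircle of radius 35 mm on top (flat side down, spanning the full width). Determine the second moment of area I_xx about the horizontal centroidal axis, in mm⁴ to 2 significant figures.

I_xx ≈ 4.8 × 10⁶ mm⁴

Split into non-overlapping primitives; take the origin at the lower-left of the bounding box.
Rectangular body: 70 × 65, A = 4 550 mm², y = 32.5 mm, Ī = 1 601 979 mm⁴.
Semicircular cap: semicircle r = 35, A = 1 924 mm², y = 79.85 mm, Ī = 164 704 mm⁴.
Centroid: ȳ = ΣA·y / ΣA = 46.57 mm.
Transfer each piece to the horizontal centroidal axis using Ī + A·d² with d = y − 46.57:
  rectangular body: d = -14.07 mm → contributes +2 503 279 mm⁴
  semicircular cap: d = 33.28 mm → contributes +2 295 908 mm⁴
Total I = 4 799 187 mm⁴.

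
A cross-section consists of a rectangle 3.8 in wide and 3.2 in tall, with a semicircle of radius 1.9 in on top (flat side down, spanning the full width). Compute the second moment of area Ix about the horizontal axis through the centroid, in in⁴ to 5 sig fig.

Ix ≈ 34.201 in⁴

Treat the section as a set of non-overlapping primitives; coordinates are from the bounding-box lower-left.
Rectangular body: 3.8 × 3.2, A = 12.16 in², y = 1.6 in, Ī = 10.37653 in⁴.
Semicircular cap: semicircle r = 1.9, A = 5.670575 in², y = 4.006385 in, Ī = 1.430364 in⁴.
Centroid: ȳ = ΣA·y / ΣA = 2.365291 in.
Transfer each piece to the horizontal axis through the centroid using Ī + A·d² with d = y − 2.365291:
  rectangular body: d = -0.7652914 in → contributes +17.49829 in⁴
  semicircular cap: d = 1.641094 in → contributes +16.70229 in⁴
Total I = 34.20058 in⁴.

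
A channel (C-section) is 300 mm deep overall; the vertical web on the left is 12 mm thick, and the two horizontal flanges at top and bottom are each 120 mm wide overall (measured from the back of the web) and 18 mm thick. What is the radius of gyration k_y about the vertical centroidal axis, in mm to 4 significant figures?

k_y ≈ 37.54 mm

Split into non-overlapping primitives; take the origin at the lower-left of the bounding box.
Web: 12 × 300, A = 3 600 mm², x = 6 mm, Ī = 43 200 mm⁴.
Top flange (beyond web): 108 × 18, A = 1 944 mm², x = 66 mm, Ī = 1 889 568 mm⁴.
Bottom flange (beyond web): 108 × 18, A = 1 944 mm², x = 66 mm, Ī = 1 889 568 mm⁴.
Centroid: x̄ = ΣA·x / ΣA = 37.1538 mm.
Transfer each piece to the vertical centroidal axis using Ī + A·d² with d = x − 37.1538:
  web: d = -31.1538 mm → contributes +3 537 224 mm⁴
  top flange (beyond web): d = 28.8462 mm → contributes +3 507 172 mm⁴
  bottom flange (beyond web): d = 28.8462 mm → contributes +3 507 172 mm⁴
Total I = 10 551 567 mm⁴.
Radius of gyration: k = √(I/A) = √(10 551 567 / 7 488) = 37.5384 mm.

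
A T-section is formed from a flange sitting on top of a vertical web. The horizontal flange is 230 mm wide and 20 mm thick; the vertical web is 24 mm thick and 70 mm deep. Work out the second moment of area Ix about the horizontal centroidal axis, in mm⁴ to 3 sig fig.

Ix ≈ 3.33 × 10⁶ mm⁴

Break the section into simple shapes (no overlaps), measuring from the bottom-left corner of the bounding box.
Flange: 230 × 20, A = 4 600 mm², y = 80 mm, Ī = 153 333 mm⁴.
Web: 24 × 70, A = 1 680 mm², y = 35 mm, Ī = 686 000 mm⁴.
Centroid: ȳ = ΣA·y / ΣA = 67.962 mm.
Transfer each piece to the horizontal centroidal axis using Ī + A·d² with d = y − 67.962:
  flange: d = 12.038 mm → contributes +819 959 mm⁴
  web: d = -32.962 mm → contributes +2 511 285 mm⁴
Total I = 3 331 244 mm⁴.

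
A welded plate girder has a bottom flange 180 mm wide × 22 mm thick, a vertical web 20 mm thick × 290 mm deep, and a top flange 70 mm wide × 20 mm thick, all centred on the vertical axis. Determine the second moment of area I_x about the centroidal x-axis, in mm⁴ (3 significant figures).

Split into non-overlapping primitives; take the origin at the lower-left of the bounding box.
Bottom plate: 180 × 22, A = 3 960 mm², y = 11 mm, Ī = 159 720 mm⁴.
Web plate: 20 × 290, A = 5 800 mm², y = 167 mm, Ī = 40 648 333 mm⁴.
Top plate: 70 × 20, A = 1 400 mm², y = 322 mm, Ī = 46 667 mm⁴.
Centroid: ȳ = ΣA·y / ΣA = 131.09 mm.
Transfer each piece to the centroidal x-axis using Ī + A·d² with d = y − 131.09:
  bottom plate: d = -120.09 mm → contributes +57 268 913 mm⁴
  web plate: d = 35.91 mm → contributes +48 127 761 mm⁴
  top plate: d = 190.91 mm → contributes +51 072 157 mm⁴
Total I = 156 468 830 mm⁴.

I_x ≈ 1.56 × 10⁸ mm⁴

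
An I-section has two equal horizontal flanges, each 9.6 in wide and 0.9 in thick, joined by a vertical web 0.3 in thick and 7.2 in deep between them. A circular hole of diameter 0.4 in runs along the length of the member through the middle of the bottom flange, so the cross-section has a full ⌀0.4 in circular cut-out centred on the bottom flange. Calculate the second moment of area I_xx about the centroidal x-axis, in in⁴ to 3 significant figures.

Break the section into simple shapes (no overlaps), measuring from the bottom-left corner of the bounding box.
Bottom flange: 9.6 × 0.9, A = 8.64 in², y = 0.45 in, Ī = 0.5832 in⁴.
Web: 0.3 × 7.2, A = 2.16 in², y = 4.5 in, Ī = 9.3312 in⁴.
Top flange: 9.6 × 0.9, A = 8.64 in², y = 8.55 in, Ī = 0.5832 in⁴.
Hole (subtracted): ⌀0.4, A = 0.12566 in², y = 0.45 in, Ī = 0.0012566 in⁴.
Centroid: ȳ = ΣA·y / ΣA = 4.5264 in.
Transfer each piece to the centroidal x-axis using Ī + A·d² with d = y − 4.5264:
  bottom flange: d = -4.0764 in → contributes +144.15 in⁴
  web: d = -0.02635 in → contributes +9.3327 in⁴
  top flange: d = 4.0236 in → contributes +140.46 in⁴
  hole: d = -4.0764 in → contributes −2.0894 in⁴
Total I = 291.86 in⁴.

I_xx ≈ 292 in⁴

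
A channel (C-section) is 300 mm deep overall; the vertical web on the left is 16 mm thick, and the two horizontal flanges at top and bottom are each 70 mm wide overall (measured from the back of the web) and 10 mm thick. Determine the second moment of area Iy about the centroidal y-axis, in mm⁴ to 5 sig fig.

Iy ≈ 1.4448 × 10⁶ mm⁴

Split into non-overlapping primitives; take the origin at the lower-left of the bounding box.
Web: 16 × 300, A = 4 800 mm², x = 8 mm, Ī = 102 400 mm⁴.
Top flange (beyond web): 54 × 10, A = 540 mm², x = 43 mm, Ī = 131 220 mm⁴.
Bottom flange (beyond web): 54 × 10, A = 540 mm², x = 43 mm, Ī = 131 220 mm⁴.
Centroid: x̄ = ΣA·x / ΣA = 14.42857 mm.
Transfer each piece to the centroidal y-axis using Ī + A·d² with d = x − 14.42857:
  web: d = -6.428571 mm → contributes +300767.3 mm⁴
  top flange (beyond web): d = 28.57143 mm → contributes +572036.3 mm⁴
  bottom flange (beyond web): d = 28.57143 mm → contributes +572036.3 mm⁴
Total I = 1 444 840 mm⁴.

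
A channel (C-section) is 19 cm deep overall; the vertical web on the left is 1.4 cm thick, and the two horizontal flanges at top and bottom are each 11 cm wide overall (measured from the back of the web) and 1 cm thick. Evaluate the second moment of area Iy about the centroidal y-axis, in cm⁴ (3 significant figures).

Iy ≈ 489 cm⁴

Decompose the section into non-overlapping parts with the origin at the bottom-left of its bounding rectangle.
Web: 1.4 × 19, A = 26.6 cm², x = 0.7 cm, Ī = 4.3447 cm⁴.
Top flange (beyond web): 9.6 × 1, A = 9.6 cm², x = 6.2 cm, Ī = 73.728 cm⁴.
Bottom flange (beyond web): 9.6 × 1, A = 9.6 cm², x = 6.2 cm, Ī = 73.728 cm⁴.
Centroid: x̄ = ΣA·x / ΣA = 3.0057 cm.
Transfer each piece to the centroidal y-axis using Ī + A·d² with d = x − 3.0057:
  web: d = -2.3057 cm → contributes +145.75 cm⁴
  top flange (beyond web): d = 3.1943 cm → contributes +171.68 cm⁴
  bottom flange (beyond web): d = 3.1943 cm → contributes +171.68 cm⁴
Total I = 489.12 cm⁴.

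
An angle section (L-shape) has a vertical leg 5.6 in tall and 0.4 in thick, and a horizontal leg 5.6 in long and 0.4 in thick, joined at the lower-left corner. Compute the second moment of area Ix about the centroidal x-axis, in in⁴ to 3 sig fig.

Ix ≈ 13.2 in⁴

Break the section into simple shapes (no overlaps), measuring from the bottom-left corner of the bounding box.
Vertical leg: 0.4 × 5.6, A = 2.24 in², y = 2.8 in, Ī = 5.8539 in⁴.
Horizontal leg (remainder): 5.2 × 0.4, A = 2.08 in², y = 0.2 in, Ī = 0.027733 in⁴.
Centroid: ȳ = ΣA·y / ΣA = 1.5481 in.
Transfer each piece to the centroidal x-axis using Ī + A·d² with d = y − 1.5481:
  vertical leg: d = 1.2519 in → contributes +9.3642 in⁴
  horizontal leg (remainder): d = -1.3481 in → contributes +3.8081 in⁴
Total I = 13.172 in⁴.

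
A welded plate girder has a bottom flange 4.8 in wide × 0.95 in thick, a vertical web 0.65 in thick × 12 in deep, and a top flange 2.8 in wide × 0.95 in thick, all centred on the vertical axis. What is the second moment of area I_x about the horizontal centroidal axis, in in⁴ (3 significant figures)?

Break the section into simple shapes (no overlaps), measuring from the bottom-left corner of the bounding box.
Bottom plate: 4.8 × 0.95, A = 4.56 in², y = 0.475 in, Ī = 0.34295 in⁴.
Web plate: 0.65 × 12, A = 7.8 in², y = 6.95 in, Ī = 93.6 in⁴.
Top plate: 2.8 × 0.95, A = 2.66 in², y = 13.425 in, Ī = 0.20005 in⁴.
Centroid: ȳ = ΣA·y / ΣA = 6.1309 in.
Transfer each piece to the horizontal centroidal axis using Ī + A·d² with d = y − 6.1309:
  bottom plate: d = -5.6559 in → contributes +146.22 in⁴
  web plate: d = 0.81907 in → contributes +98.833 in⁴
  top plate: d = 7.2941 in → contributes +141.72 in⁴
Total I = 386.77 in⁴.

I_x ≈ 387 in⁴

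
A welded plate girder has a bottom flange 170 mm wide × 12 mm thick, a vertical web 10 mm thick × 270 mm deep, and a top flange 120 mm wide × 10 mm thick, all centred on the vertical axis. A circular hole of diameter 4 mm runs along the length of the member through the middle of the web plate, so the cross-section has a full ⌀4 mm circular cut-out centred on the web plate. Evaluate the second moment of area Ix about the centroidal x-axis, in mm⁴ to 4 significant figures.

Ix ≈ 7.810 × 10⁷ mm⁴

Treat the section as a set of non-overlapping primitives; coordinates are from the bounding-box lower-left.
Bottom plate: 170 × 12, A = 2 040 mm², y = 6 mm, Ī = 24 480 mm⁴.
Web plate: 10 × 270, A = 2 700 mm², y = 147 mm, Ī = 16 402 500 mm⁴.
Top plate: 120 × 10, A = 1 200 mm², y = 287 mm, Ī = 10 000 mm⁴.
Hole (subtracted): ⌀4, A = 12.5664 mm², y = 147 mm, Ī = 12.5664 mm⁴.
Centroid: ȳ = ΣA·y / ΣA = 126.816 mm.
Transfer each piece to the centroidal x-axis using Ī + A·d² with d = y − 126.816:
  bottom plate: d = -120.816 mm → contributes +29 801 295 mm⁴
  web plate: d = 20.1841 mm → contributes +17 502 476 mm⁴
  top plate: d = 160.184 mm → contributes +30 800 741 mm⁴
  hole: d = 20.1841 mm → contributes −5132.09 mm⁴
Total I = 78 099 380 mm⁴.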